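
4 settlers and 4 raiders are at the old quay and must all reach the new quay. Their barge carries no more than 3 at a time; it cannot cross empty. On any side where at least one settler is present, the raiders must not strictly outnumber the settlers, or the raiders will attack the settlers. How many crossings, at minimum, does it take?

Counting alone: each trip to the new quay takes at most 3 across and each return brings at least 1 back, so after t trips out (and t−1 returns) at most 3t − (t−1) of the 8 are across; that first reaches 8 at t = 4, so at least 7 crossings are needed.
The safety rule pushes this higher. Following every safe sequence of crossings, the most of the 8 that can be at the new quay as the barge arrives there on crossing 7 is 7 — never all 8.
So no plan with fewer than 9 crossings exists, and this one achieves 9:
1. 2 raiders → the new quay.  (the old quay: 4S 2R; the new quay: 0S 2R)
2. 1 raider ← the old quay.  (the old quay: 4S 3R; the new quay: 0S 1R)
3. 3 raiders → the new quay.  (the old quay: 4S 0R; the new quay: 0S 4R)
4. 1 raider ← the old quay.  (the old quay: 4S 1R; the new quay: 0S 3R)
5. 3 settlers → the new quay.  (the old quay: 1S 1R; the new quay: 3S 3R)
6. 1 settler and 1 raider ← the old quay.  (the old quay: 2S 2R; the new quay: 2S 2R)
7. 2 settlers → the new quay.  (the old quay: 0S 2R; the new quay: 4S 2R)
8. 1 raider ← the old quay.  (the old quay: 0S 3R; the new quay: 4S 1R)
9. 3 raiders → the new quay.  (the old quay: 0S 0R; the new quay: 4S 4R)

9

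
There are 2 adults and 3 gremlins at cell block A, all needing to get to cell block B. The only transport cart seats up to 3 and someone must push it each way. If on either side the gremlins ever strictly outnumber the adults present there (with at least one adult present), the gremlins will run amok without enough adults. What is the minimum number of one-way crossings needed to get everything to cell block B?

The gremlins already outnumber the adults at cell block A before anyone moves, so the starting position itself is disallowed.

impossible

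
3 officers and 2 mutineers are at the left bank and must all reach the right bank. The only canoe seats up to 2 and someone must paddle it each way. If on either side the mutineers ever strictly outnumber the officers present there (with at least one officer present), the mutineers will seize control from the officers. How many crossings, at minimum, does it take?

Counting alone: each trip to the right bank takes at most 2 across and each return brings at least 1 back, so after t trips out (and t−1 returns) at most 2t − (t−1) of the 5 are across; that first reaches 5 at t = 4, so at least 7 crossings are needed.
The plan below uses exactly 7 crossings, so it is optimal:
1. 2 mutineers → the right bank.  (the left bank: 3O 0M; the right bank: 0O 2M)
2. 1 mutineer ← the left bank.  (the left bank: 3O 1M; the right bank: 0O 1M)
3. 2 officers → the right bank.  (the left bank: 1O 1M; the right bank: 2O 1M)
4. 1 officer ← the left bank.  (the left bank: 2O 1M; the right bank: 1O 1M)
5. 1 officer and 1 mutineer → the right bank.  (the left bank: 1O 0M; the right bank: 2O 2M)
6. 1 mutineer ← the left bank.  (the left bank: 1O 1M; the right bank: 2O 1M)
7. 1 officer and 1 mutineer → the right bank.  (the left bank: 0O 0M; the right bank: 3O 2M)

7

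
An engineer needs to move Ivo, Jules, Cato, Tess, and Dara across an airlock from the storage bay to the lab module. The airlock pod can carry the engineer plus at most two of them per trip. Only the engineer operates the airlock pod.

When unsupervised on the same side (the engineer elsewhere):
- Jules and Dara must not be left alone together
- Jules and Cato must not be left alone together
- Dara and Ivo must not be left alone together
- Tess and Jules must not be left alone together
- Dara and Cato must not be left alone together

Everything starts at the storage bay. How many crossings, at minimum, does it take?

Counting alone: the engineer can take at most 2 across per trip to the lab module, so moving all 5 needs at least 3 loaded trips out, with a return between consecutive ones — at least 5 crossings.
The safety rule pushes this higher. Following every safe sequence of crossings, the most of the 5 that can be at the lab module as the airlock pod arrives there on crossing 5 is 4 — never all 5.
So no plan with fewer than 7 crossings exists, and this one achieves 7:
1. Engineer goes to the lab module with Dara and Jules.  [the storage bay: Cato, Ivo, Tess | the lab module: Dara, Jules]
2. Engineer goes back to the storage bay with Jules.  [the storage bay: Cato, Ivo, Jules, Tess | the lab module: Dara]
3. Engineer goes to the lab module with Ivo and Jules.  [the storage bay: Cato, Tess | the lab module: Dara, Ivo, Jules]
4. Engineer goes back to the storage bay with Dara.  [the storage bay: Cato, Dara, Tess | the lab module: Ivo, Jules]
5. Engineer goes to the lab module with Cato and Tess.  [the storage bay: Dara | the lab module: Cato, Ivo, Jules, Tess]
6. Engineer goes back to the storage bay with Jules.  [the storage bay: Dara, Jules | the lab module: Cato, Ivo, Tess]
7. Engineer goes to the lab module with Dara and Jules.  [the storage bay: — | the lab module: Cato, Dara, Ivo, Jules, Tess]

7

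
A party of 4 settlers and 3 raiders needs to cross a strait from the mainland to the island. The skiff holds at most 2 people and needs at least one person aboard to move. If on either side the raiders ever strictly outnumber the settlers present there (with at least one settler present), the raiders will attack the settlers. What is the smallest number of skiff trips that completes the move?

Counting alone: each trip to the island takes at most 2 across and each return brings at least 1 back, so after t trips out (and t−1 returns) at most 2t − (t−1) of the 7 are across; that first reaches 7 at t = 6, so at least 11 crossings are needed.
The plan below uses exactly 11 crossings, so it is optimal:
1. 2 raiders → the island.  (the mainland: 4S 1R; the island: 0S 2R)
2. 1 raider ← the mainland.  (the mainland: 4S 2R; the island: 0S 1R)
3. 2 raiders → the island.  (the mainland: 4S 0R; the island: 0S 3R)
4. 1 raider ← the mainland.  (the mainland: 4S 1R; the island: 0S 2R)
5. 2 settlers → the island.  (the mainland: 2S 1R; the island: 2S 2R)
6. 1 raider ← the mainland.  (the mainland: 2S 2R; the island: 2S 1R)
7. 1 settler and 1 raider → the island.  (the mainland: 1S 1R; the island: 3S 2R)
8. 1 settler ← the mainland.  (the mainland: 2S 1R; the island: 2S 2R)
9. 1 settler and 1 raider → the island.  (the mainland: 1S 0R; the island: 3S 3R)
10. 1 raider ← the mainland.  (the mainland: 1S 1R; the island: 3S 2R)
11. 1 settler and 1 raider → the island.  (the mainland: 0S 0R; the island: 4S 3R)

11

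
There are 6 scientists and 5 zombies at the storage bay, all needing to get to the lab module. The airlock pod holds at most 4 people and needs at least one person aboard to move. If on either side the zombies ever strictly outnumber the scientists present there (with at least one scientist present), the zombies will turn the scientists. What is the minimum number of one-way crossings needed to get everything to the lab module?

7

Counting alone: each trip to the lab module takes at most 4 across and each return brings at least 1 back, so after t trips out (and t−1 returns) at most 4t − (t−1) of the 11 are across; that first reaches 11 at t = 4, so at least 7 crossings are needed.
The plan below uses exactly 7 crossings, so it is optimal:
1. 2 zombies → the lab module.  (the storage bay: 6S 3Z; the lab module: 0S 2Z)
2. 1 zombie ← the storage bay.  (the storage bay: 6S 4Z; the lab module: 0S 1Z)
3. 4 zombies → the lab module.  (the storage bay: 6S 0Z; the lab module: 0S 5Z)
4. 1 zombie ← the storage bay.  (the storage bay: 6S 1Z; the lab module: 0S 4Z)
5. 4 scientists → the lab module.  (the storage bay: 2S 1Z; the lab module: 4S 4Z)
6. 1 zombie ← the storage bay.  (the storage bay: 2S 2Z; the lab module: 4S 3Z)
7. 2 scientists and 2 zombies → the lab module.  (the storage bay: 0S 0Z; the lab module: 6S 5Z)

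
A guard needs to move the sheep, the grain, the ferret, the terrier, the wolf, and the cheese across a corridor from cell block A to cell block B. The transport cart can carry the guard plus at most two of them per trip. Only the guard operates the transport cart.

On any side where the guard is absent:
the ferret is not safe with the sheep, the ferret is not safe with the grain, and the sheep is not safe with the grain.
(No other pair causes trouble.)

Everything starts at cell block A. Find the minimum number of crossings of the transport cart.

Counting alone: the guard can take at most 2 across per trip to cell block B, so moving all 6 needs at least 3 loaded trips out, with a return between consecutive ones — at least 5 crossings.
The safety rule pushes this higher. Following every safe sequence of crossings, the most of the 6 that can be at cell block B as the transport cart arrives there on crossings 5, 7 is 4, 5 respectively — never all 6.
So no plan with fewer than 9 crossings exists, and this one achieves 9:
1. Guard goes to cell block B with the grain and the sheep.  [cell block A: the cheese, the ferret, the terrier, the wolf | cell block B: the grain, the sheep]
2. Guard goes back to cell block A with the sheep.  [cell block A: the cheese, the ferret, the sheep, the terrier, the wolf | cell block B: the grain]
3. Guard goes to cell block B with the sheep and the terrier.  [cell block A: the cheese, the ferret, the wolf | cell block B: the grain, the sheep, the terrier]
4. Guard goes back to cell block A with the sheep.  [cell block A: the cheese, the ferret, the sheep, the wolf | cell block B: the grain, the terrier]
5. Guard goes to cell block B with the sheep and the wolf.  [cell block A: the cheese, the ferret | cell block B: the grain, the sheep, the terrier, the wolf]
6. Guard goes back to cell block A with the sheep.  [cell block A: the cheese, the ferret, the sheep | cell block B: the grain, the terrier, the wolf]
7. Guard goes to cell block B with the cheese and the sheep.  [cell block A: the ferret | cell block B: the cheese, the grain, the sheep, the terrier, the wolf]
8. Guard goes back to cell block A with the sheep.  [cell block A: the ferret, the sheep | cell block B: the cheese, the grain, the terrier, the wolf]
9. Guard goes to cell block B with the ferret and the sheep.  [cell block A: — | cell block B: the cheese, the ferret, the grain, the sheep, the terrier, the wolf]

9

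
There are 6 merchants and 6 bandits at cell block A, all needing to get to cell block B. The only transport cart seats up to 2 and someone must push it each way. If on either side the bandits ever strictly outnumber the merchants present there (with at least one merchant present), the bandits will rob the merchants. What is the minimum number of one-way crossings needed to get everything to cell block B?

Following every safe sequence of crossings from the start, the most of the 12 that can be at cell block B as the transport cart arrives there on crossings 1, 3, 5, 7, 9 is 2, 3, 4, 5, 6 respectively; the best ever achieved is 6 of 12.
From crossing 11 on, no configuration arises that was not already reachable earlier: only 15 distinct safe configurations (who is on which side, and where the transport cart is) can ever be reached, none of them has everyone across, and every continuation just revisits them. They are: 0 merchants + 0 bandits across (transport cart back at the start); 0 merchants + 1 bandit across (transport cart there); 0 merchants + 1 bandit across (transport cart back at the start); 0 merchants + 2 bandits across (transport cart there); 0 merchants + 2 bandits across (transport cart back at the start); 0 merchants + 3 bandits across (transport cart there); 0 merchants + 3 bandits across (transport cart back at the start); 0 merchants + 4 bandits across (transport cart there); 0 merchants + 4 bandits across (transport cart back at the start); 0 merchants + 5 bandits across (transport cart there); 0 merchants + 5 bandits across (transport cart back at the start); 0 merchants + 6 bandits across (transport cart there); 1 merchant + 1 bandit across (transport cart there); 1 merchant + 1 bandit across (transport cart back at the start); 2 merchants + 2 bandits across (transport cart there). So no valid plan exists.

impossible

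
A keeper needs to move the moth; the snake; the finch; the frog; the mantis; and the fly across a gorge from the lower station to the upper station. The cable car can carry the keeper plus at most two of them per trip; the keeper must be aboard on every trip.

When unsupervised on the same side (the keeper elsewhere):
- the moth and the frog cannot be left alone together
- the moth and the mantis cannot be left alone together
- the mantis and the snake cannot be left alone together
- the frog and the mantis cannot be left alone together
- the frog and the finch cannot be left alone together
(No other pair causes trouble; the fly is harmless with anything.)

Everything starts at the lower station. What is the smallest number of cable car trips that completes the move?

Counting alone: the keeper can take at most 2 across per trip to the upper station, so moving all 6 needs at least 3 loaded trips out, with a return between consecutive ones — at least 5 crossings.
The safety rule pushes this higher. Following every safe sequence of crossings, the most of the 6 that can be at the upper station as the cable car arrives there on crossings 5, 7 is 4, 5 respectively — never all 6.
So no plan with fewer than 9 crossings exists, and this one achieves 9:
1. Keeper goes to the upper station with the frog and the mantis.
2. Keeper goes back to the lower station with the frog.
3. Keeper goes to the upper station with the finch and the moth.
4. Keeper goes back to the lower station with the moth.
5. Keeper goes to the upper station with the moth and the snake.
6. Keeper goes back to the lower station with the mantis.
7. Keeper goes to the upper station with the fly and the frog.
8. Keeper goes back to the lower station with the frog.
9. Keeper goes to the upper station with the frog and the mantis.

9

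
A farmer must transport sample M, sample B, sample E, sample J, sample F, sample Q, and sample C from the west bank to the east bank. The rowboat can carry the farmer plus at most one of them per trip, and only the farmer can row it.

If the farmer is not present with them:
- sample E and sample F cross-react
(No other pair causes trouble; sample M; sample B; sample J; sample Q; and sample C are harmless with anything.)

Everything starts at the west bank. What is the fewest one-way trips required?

Counting alone: the farmer can take at most 1 across per trip to the east bank, so moving all 7 needs at least 7 loaded trips out, with a return between consecutive ones — at least 13 crossings.
The plan below uses exactly 13 crossings, so it is optimal:
1. Farmer goes to the east bank with sample E.
2. Farmer goes back to the west bank alone.
3. Farmer goes to the east bank with sample M.
4. Farmer goes back to the west bank alone.
5. Farmer goes to the east bank with sample B.
6. Farmer goes back to the west bank alone.
7. Farmer goes to the east bank with sample J.
8. Farmer goes back to the west bank alone.
9. Farmer goes to the east bank with sample Q.
10. Farmer goes back to the west bank alone.
11. Farmer goes to the east bank with sample C.
12. Farmer goes back to the west bank alone.
13. Farmer goes to the east bank with sample F.

13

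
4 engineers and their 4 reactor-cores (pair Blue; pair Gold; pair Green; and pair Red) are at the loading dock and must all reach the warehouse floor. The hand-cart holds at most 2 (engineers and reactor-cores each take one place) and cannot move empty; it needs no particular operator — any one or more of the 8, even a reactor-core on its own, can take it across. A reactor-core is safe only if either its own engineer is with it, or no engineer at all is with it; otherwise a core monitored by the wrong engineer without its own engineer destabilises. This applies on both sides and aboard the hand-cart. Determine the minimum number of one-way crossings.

impossible

Following every safe sequence of crossings from the start, the most of the 8 that can be at the warehouse floor as the hand-cart arrives there on crossings 1, 3, 5 is 2, 3, 4 respectively; the best ever achieved is 4 of 8.
From crossing 7 on, no configuration arises that was not already reachable earlier: only 44 distinct safe configurations (who is on which side, and where the hand-cart is) can ever be reached, none of them has everyone across, and every continuation just revisits them. So no valid plan exists.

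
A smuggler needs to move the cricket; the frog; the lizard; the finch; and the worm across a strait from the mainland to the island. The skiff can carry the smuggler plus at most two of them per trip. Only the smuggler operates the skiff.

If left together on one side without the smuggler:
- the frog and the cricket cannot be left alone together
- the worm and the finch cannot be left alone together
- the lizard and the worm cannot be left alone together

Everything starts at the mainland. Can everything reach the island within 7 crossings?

Yes

Yes — this plan uses 5 crossings (≤ 7):
1. Smuggler goes to the island with the cricket and the worm.  [the mainland: the finch, the frog, the lizard | the island: the cricket, the worm]
2. Smuggler goes back to the mainland alone.  [the mainland: the finch, the frog, the lizard | the island: the cricket, the worm]
3. Smuggler goes to the island with the finch and the lizard.  [the mainland: the frog | the island: the cricket, the finch, the lizard, the worm]
4. Smuggler goes back to the mainland with the worm.  [the mainland: the frog, the worm | the island: the cricket, the finch, the lizard]
5. Smuggler goes to the island with the frog and the worm.  [the mainland: — | the island: the cricket, the finch, the frog, the lizard, the worm]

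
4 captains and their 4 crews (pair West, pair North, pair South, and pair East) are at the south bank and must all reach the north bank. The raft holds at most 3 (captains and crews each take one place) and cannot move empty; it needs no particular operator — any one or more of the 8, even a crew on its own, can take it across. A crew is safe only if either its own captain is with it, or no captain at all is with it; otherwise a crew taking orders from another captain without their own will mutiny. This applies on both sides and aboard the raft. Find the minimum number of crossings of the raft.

Counting alone: each trip to the north bank takes at most 3 across and each return brings at least 1 back, so after t trips out (and t−1 returns) at most 3t − (t−1) of the 8 are across; that first reaches 8 at t = 4, so at least 7 crossings are needed.
The safety rule pushes this higher. Following every safe sequence of crossings, the most of the 8 that can be at the north bank as the raft arrives there on crossing 7 is 7 — never all 8.
So no plan with fewer than 9 crossings exists, and this one achieves 9:
1. captain West and crew West cross → the north bank.
2. captain West crosses ← the south bank.
3. captain North, captain West, and crew North cross → the north bank.
4. captain West and crew West cross ← the south bank.
5. captain East, captain South, and captain West cross → the north bank.
6. crew North crosses ← the south bank.
7. crew North and crew West cross → the north bank.
8. crew West crosses ← the south bank.
9. crew East, crew South, and crew West cross → the north bank.

9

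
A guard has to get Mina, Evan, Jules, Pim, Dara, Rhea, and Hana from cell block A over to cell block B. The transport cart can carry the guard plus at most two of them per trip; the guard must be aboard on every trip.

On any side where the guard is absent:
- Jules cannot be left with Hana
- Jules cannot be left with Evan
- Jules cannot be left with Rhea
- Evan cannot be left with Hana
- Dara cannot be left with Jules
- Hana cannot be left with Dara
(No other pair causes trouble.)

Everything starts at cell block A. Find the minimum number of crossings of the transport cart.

Counting alone: the guard can take at most 2 across per trip to cell block B, so moving all 7 needs at least 4 loaded trips out, with a return between consecutive ones — at least 7 crossings.
The safety rule pushes this higher. Following every safe sequence of crossings, the most of the 7 that can be at cell block B as the transport cart arrives there on crossings 7, 9 is 5, 6 respectively — never all 7.
So no plan with fewer than 11 crossings exists, and this one achieves 11:
1. Guard goes to cell block B with Hana and Jules.  [cell block A: Dara, Evan, Mina, Pim, Rhea | cell block B: Hana, Jules]
2. Guard goes back to cell block A with Jules.  [cell block A: Dara, Evan, Jules, Mina, Pim, Rhea | cell block B: Hana]
3. Guard goes to cell block B with Jules and Mina.  [cell block A: Dara, Evan, Pim, Rhea | cell block B: Hana, Jules, Mina]
4. Guard goes back to cell block A with Jules.  [cell block A: Dara, Evan, Jules, Pim, Rhea | cell block B: Hana, Mina]
5. Guard goes to cell block B with Jules and Pim.  [cell block A: Dara, Evan, Rhea | cell block B: Hana, Jules, Mina, Pim]
6. Guard goes back to cell block A with Jules.  [cell block A: Dara, Evan, Jules, Rhea | cell block B: Hana, Mina, Pim]
7. Guard goes to cell block B with Jules and Rhea.  [cell block A: Dara, Evan | cell block B: Hana, Jules, Mina, Pim, Rhea]
8. Guard goes back to cell block A with Jules.  [cell block A: Dara, Evan, Jules | cell block B: Hana, Mina, Pim, Rhea]
9. Guard goes to cell block B with Dara and Evan.  [cell block A: Jules | cell block B: Dara, Evan, Hana, Mina, Pim, Rhea]
10. Guard goes back to cell block A with Hana.  [cell block A: Hana, Jules | cell block B: Dara, Evan, Mina, Pim, Rhea]
11. Guard goes to cell block B with Hana and Jules.  [cell block A: — | cell block B: Dara, Evan, Hana, Jules, Mina, Pim, Rhea]

11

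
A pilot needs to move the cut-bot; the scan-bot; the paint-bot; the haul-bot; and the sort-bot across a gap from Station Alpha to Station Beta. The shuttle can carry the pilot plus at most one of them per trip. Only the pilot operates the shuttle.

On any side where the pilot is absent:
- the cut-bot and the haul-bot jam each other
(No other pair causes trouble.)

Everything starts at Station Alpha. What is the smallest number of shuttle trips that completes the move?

Counting alone: the pilot can take at most 1 across per trip to Station Beta, so moving all 5 needs at least 5 loaded trips out, with a return between consecutive ones — at least 9 crossings.
The plan below uses exactly 9 crossings, so it is optimal:
1. Pilot goes to Station Beta with the cut-bot.
2. Pilot goes back to Station Alpha alone.
3. Pilot goes to Station Beta with the scan-bot.
4. Pilot goes back to Station Alpha alone.
5. Pilot goes to Station Beta with the paint-bot.
6. Pilot goes back to Station Alpha alone.
7. Pilot goes to Station Beta with the sort-bot.
8. Pilot goes back to Station Alpha alone.
9. Pilot goes to Station Beta with the haul-bot.

9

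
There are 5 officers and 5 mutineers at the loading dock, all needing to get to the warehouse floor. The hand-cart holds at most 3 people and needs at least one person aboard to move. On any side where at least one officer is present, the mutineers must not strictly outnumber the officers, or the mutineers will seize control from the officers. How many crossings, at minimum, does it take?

Counting alone: each trip to the warehouse floor takes at most 3 across and each return brings at least 1 back, so after t trips out (and t−1 returns) at most 3t − (t−1) of the 10 are across; that first reaches 10 at t = 5, so at least 9 crossings are needed.
The safety rule pushes this higher. Following every safe sequence of crossings, the most of the 10 that can be at the warehouse floor as the hand-cart arrives there on crossing 9 is 9 — never all 10.
So no plan with fewer than 11 crossings exists, and this one achieves 11:
1. 2 mutineers → the warehouse floor.  (the loading dock: 5O 3M; the warehouse floor: 0O 2M)
2. 1 mutineer ← the loading dock.  (the loading dock: 5O 4M; the warehouse floor: 0O 1M)
3. 3 mutineers → the warehouse floor.  (the loading dock: 5O 1M; the warehouse floor: 0O 4M)
4. 1 mutineer ← the loading dock.  (the loading dock: 5O 2M; the warehouse floor: 0O 3M)
5. 3 officers → the warehouse floor.  (the loading dock: 2O 2M; the warehouse floor: 3O 3M)
6. 1 officer and 1 mutineer ← the loading dock.  (the loading dock: 3O 3M; the warehouse floor: 2O 2M)
7. 3 officers → the warehouse floor.  (the loading dock: 0O 3M; the warehouse floor: 5O 2M)
8. 1 mutineer ← the loading dock.  (the loading dock: 0O 4M; the warehouse floor: 5O 1M)
9. 2 mutineers → the warehouse floor.  (the loading dock: 0O 2M; the warehouse floor: 5O 3M)
10. 1 mutineer ← the loading dock.  (the loading dock: 0O 3M; the warehouse floor: 5O 2M)
11. 3 mutineers → the warehouse floor.  (the loading dock: 0O 0M; the warehouse floor: 5O 5M)

11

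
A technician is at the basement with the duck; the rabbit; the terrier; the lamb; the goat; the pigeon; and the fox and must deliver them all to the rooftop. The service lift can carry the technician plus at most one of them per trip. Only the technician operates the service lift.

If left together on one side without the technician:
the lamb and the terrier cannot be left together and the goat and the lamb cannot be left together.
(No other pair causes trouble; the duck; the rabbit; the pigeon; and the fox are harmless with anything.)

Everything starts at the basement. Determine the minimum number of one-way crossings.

15

Counting alone: the technician can take at most 1 across per trip to the rooftop, so moving all 7 needs at least 7 loaded trips out, with a return between consecutive ones — at least 13 crossings.
The safety rule pushes this higher. Following every safe sequence of crossings, the most of the 7 that can be at the rooftop as the service lift arrives there on crossing 13 is 6 — never all 7.
So no plan with fewer than 15 crossings exists, and this one achieves 15:
1. Technician goes to the rooftop with the lamb.
2. Technician goes back to the basement alone.
3. Technician goes to the rooftop with the duck.
4. Technician goes back to the basement alone.
5. Technician goes to the rooftop with the rabbit.
6. Technician goes back to the basement alone.
7. Technician goes to the rooftop with the terrier.
8. Technician goes back to the basement with the lamb.
9. Technician goes to the rooftop with the goat.
10. Technician goes back to the basement alone.
11. Technician goes to the rooftop with the pigeon.
12. Technician goes back to the basement alone.
13. Technician goes to the rooftop with the fox.
14. Technician goes back to the basement alone.
15. Technician goes to the rooftop with the lamb.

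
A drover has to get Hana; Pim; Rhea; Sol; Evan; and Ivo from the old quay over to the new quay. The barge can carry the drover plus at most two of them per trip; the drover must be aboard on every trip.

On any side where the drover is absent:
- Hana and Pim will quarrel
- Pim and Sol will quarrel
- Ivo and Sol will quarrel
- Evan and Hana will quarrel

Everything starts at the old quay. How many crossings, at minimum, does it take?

7

Counting alone: the drover can take at most 2 across per trip to the new quay, so moving all 6 needs at least 3 loaded trips out, with a return between consecutive ones — at least 5 crossings.
The safety rule pushes this higher. Following every safe sequence of crossings, the most of the 6 that can be at the new quay as the barge arrives there on crossing 5 is 5 — never all 6.
So no plan with fewer than 7 crossings exists, and this one achieves 7:
1. Drover goes to the new quay with Hana and Sol.  [the old quay: Evan, Ivo, Pim, Rhea | the new quay: Hana, Sol]
2. Drover goes back to the old quay alone.  [the old quay: Evan, Ivo, Pim, Rhea | the new quay: Hana, Sol]
3. Drover goes to the new quay with Pim and Rhea.  [the old quay: Evan, Ivo | the new quay: Hana, Pim, Rhea, Sol]
4. Drover goes back to the old quay with Hana and Sol.  [the old quay: Evan, Hana, Ivo, Sol | the new quay: Pim, Rhea]
5. Drover goes to the new quay with Evan and Ivo.  [the old quay: Hana, Sol | the new quay: Evan, Ivo, Pim, Rhea]
6. Drover goes back to the old quay alone.  [the old quay: Hana, Sol | the new quay: Evan, Ivo, Pim, Rhea]
7. Drover goes to the new quay with Hana and Sol.  [the old quay: — | the new quay: Evan, Hana, Ivo, Pim, Rhea, Sol]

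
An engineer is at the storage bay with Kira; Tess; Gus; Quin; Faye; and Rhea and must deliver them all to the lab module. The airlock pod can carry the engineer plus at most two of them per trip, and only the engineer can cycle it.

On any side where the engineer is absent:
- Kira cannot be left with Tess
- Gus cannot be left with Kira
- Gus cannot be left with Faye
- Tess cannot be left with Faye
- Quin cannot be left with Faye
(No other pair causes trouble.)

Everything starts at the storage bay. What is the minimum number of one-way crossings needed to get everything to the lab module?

Counting alone: the engineer can take at most 2 across per trip to the lab module, so moving all 6 needs at least 3 loaded trips out, with a return between consecutive ones — at least 5 crossings.
The safety rule pushes this higher. Following every safe sequence of crossings, the most of the 6 that can be at the lab module as the airlock pod arrives there on crossing 5 is 5 — never all 6.
So no plan with fewer than 7 crossings exists, and this one achieves 7:
1. Engineer goes to the lab module with Faye and Kira.
2. Engineer goes back to the storage bay alone.
3. Engineer goes to the lab module with Gus and Tess.
4. Engineer goes back to the storage bay with Faye and Kira.
5. Engineer goes to the lab module with Quin and Rhea.
6. Engineer goes back to the storage bay alone.
7. Engineer goes to the lab module with Faye and Kira.

7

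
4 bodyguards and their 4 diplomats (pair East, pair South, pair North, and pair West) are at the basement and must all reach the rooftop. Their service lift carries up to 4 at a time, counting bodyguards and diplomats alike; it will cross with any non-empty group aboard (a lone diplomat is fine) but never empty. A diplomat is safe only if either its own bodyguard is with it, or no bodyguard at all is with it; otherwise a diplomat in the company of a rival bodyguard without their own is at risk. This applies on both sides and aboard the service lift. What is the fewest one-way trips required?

Counting alone: each trip to the rooftop takes at most 4 across and each return brings at least 1 back, so after t trips out (and t−1 returns) at most 4t − (t−1) of the 8 are across; that first reaches 8 at t = 3, so at least 5 crossings are needed.
The plan below uses exactly 5 crossings, so it is optimal:
1. bodyguard East and diplomat East cross → the rooftop.
2. bodyguard East crosses ← the basement.
3. bodyguard East, bodyguard North, bodyguard South, and bodyguard West cross → the rooftop.
4. diplomat East crosses ← the basement.
5. diplomat East, diplomat North, diplomat South, and diplomat West cross → the rooftop.

5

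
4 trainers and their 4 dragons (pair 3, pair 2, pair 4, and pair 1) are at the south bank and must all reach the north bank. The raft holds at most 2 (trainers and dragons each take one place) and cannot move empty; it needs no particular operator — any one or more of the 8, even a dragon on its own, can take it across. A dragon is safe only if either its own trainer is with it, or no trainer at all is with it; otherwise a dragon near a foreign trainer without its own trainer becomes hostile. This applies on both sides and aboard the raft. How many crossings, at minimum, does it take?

impossible

Following every safe sequence of crossings from the start, the most of the 8 that can be at the north bank as the raft arrives there on crossings 1, 3, 5 is 2, 3, 4 respectively; the best ever achieved is 4 of 8.
From crossing 7 on, no configuration arises that was not already reachable earlier: only 44 distinct safe configurations (who is on which side, and where the raft is) can ever be reached, none of them has everyone across, and every continuation just revisits them. So no valid plan exists.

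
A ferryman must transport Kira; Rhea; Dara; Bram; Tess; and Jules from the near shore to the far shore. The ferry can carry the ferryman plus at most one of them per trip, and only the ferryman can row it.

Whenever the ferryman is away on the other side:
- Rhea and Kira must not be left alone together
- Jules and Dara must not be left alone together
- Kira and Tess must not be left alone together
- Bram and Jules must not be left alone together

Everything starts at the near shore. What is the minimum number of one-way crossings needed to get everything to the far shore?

Whatever the first load, the items left behind include a forbidden pair without the ferryman. No opening move is safe, so no plan exists.

impossible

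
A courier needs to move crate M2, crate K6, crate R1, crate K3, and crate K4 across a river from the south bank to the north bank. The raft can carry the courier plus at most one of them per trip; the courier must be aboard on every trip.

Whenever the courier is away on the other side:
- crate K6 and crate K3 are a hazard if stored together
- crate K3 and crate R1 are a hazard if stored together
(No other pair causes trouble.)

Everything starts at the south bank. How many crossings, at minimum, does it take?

Counting alone: the courier can take at most 1 across per trip to the north bank, so moving all 5 needs at least 5 loaded trips out, with a return between consecutive ones — at least 9 crossings.
The safety rule pushes this higher. Following every safe sequence of crossings, the most of the 5 that can be at the north bank as the raft arrives there on crossing 9 is 4 — never all 5.
So no plan with fewer than 11 crossings exists, and this one achieves 11:
1. Courier goes to the north bank with crate K3.  [the south bank: crate K4, crate K6, crate M2, crate R1 | the north bank: crate K3]
2. Courier goes back to the south bank alone.  [the south bank: crate K4, crate K6, crate M2, crate R1 | the north bank: crate K3]
3. Courier goes to the north bank with crate M2.  [the south bank: crate K4, crate K6, crate R1 | the north bank: crate K3, crate M2]
4. Courier goes back to the south bank alone.  [the south bank: crate K4, crate K6, crate R1 | the north bank: crate K3, crate M2]
5. Courier goes to the north bank with crate K6.  [the south bank: crate K4, crate R1 | the north bank: crate K3, crate K6, crate M2]
6. Courier goes back to the south bank with crate K3.  [the south bank: crate K3, crate K4, crate R1 | the north bank: crate K6, crate M2]
7. Courier goes to the north bank with crate R1.  [the south bank: crate K3, crate K4 | the north bank: crate K6, crate M2, crate R1]
8. Courier goes back to the south bank alone.  [the south bank: crate K3, crate K4 | the north bank: crate K6, crate M2, crate R1]
9. Courier goes to the north bank with crate K4.  [the south bank: crate K3 | the north bank: crate K4, crate K6, crate M2, crate R1]
10. Courier goes back to the south bank alone.  [the south bank: crate K3 | the north bank: crate K4, crate K6, crate M2, crate R1]
11. Courier goes to the north bank with crate K3.  [the south bank: — | the north bank: crate K3, crate K4, crate K6, crate M2, crate R1]

11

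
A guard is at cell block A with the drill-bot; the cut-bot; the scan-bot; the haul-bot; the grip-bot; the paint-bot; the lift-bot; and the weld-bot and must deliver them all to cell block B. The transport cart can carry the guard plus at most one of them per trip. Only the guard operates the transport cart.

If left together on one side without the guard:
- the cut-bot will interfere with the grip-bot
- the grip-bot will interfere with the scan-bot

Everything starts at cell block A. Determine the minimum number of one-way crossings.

17

Counting alone: the guard can take at most 1 across per trip to cell block B, so moving all 8 needs at least 8 loaded trips out, with a return between consecutive ones — at least 15 crossings.
The safety rule pushes this higher. Following every safe sequence of crossings, the most of the 8 that can be at cell block B as the transport cart arrives there on crossing 15 is 7 — never all 8.
So no plan with fewer than 17 crossings exists, and this one achieves 17:
1. Guard goes to cell block B with the grip-bot.  [cell block A: the cut-bot, the drill-bot, the haul-bot, the lift-bot, the paint-bot, the scan-bot, the weld-bot | cell block B: the grip-bot]
2. Guard goes back to cell block A alone.  [cell block A: the cut-bot, the drill-bot, the haul-bot, the lift-bot, the paint-bot, the scan-bot, the weld-bot | cell block B: the grip-bot]
3. Guard goes to cell block B with the drill-bot.  [cell block A: the cut-bot, the haul-bot, the lift-bot, the paint-bot, the scan-bot, the weld-bot | cell block B: the drill-bot, the grip-bot]
4. Guard goes back to cell block A alone.  [cell block A: the cut-bot, the haul-bot, the lift-bot, the paint-bot, the scan-bot, the weld-bot | cell block B: the drill-bot, the grip-bot]
5. Guard goes to cell block B with the cut-bot.  [cell block A: the haul-bot, the lift-bot, the paint-bot, the scan-bot, the weld-bot | cell block B: the cut-bot, the drill-bot, the grip-bot]
6. Guard goes back to cell block A with the grip-bot.  [cell block A: the grip-bot, the haul-bot, the lift-bot, the paint-bot, the scan-bot, the weld-bot | cell block B: the cut-bot, the drill-bot]
7. Guard goes to cell block B with the scan-bot.  [cell block A: the grip-bot, the haul-bot, the lift-bot, the paint-bot, the weld-bot | cell block B: the cut-bot, the drill-bot, the scan-bot]
8. Guard goes back to cell block A alone.  [cell block A: the grip-bot, the haul-bot, the lift-bot, the paint-bot, the weld-bot | cell block B: the cut-bot, the drill-bot, the scan-bot]
9. Guard goes to cell block B with the haul-bot.  [cell block A: the grip-bot, the lift-bot, the paint-bot, the weld-bot | cell block B: the cut-bot, the drill-bot, the haul-bot, the scan-bot]
10. Guard goes back to cell block A alone.  [cell block A: the grip-bot, the lift-bot, the paint-bot, the weld-bot | cell block B: the cut-bot, the drill-bot, the haul-bot, the scan-bot]
11. Guard goes to cell block B with the paint-bot.  [cell block A: the grip-bot, the lift-bot, the weld-bot | cell block B: the cut-bot, the drill-bot, the haul-bot, the paint-bot, the scan-bot]
12. Guard goes back to cell block A alone.  [cell block A: the grip-bot, the lift-bot, the weld-bot | cell block B: the cut-bot, the drill-bot, the haul-bot, the paint-bot, the scan-bot]
13. Guard goes to cell block B with the lift-bot.  [cell block A: the grip-bot, the weld-bot | cell block B: the cut-bot, the drill-bot, the haul-bot, the lift-bot, the paint-bot, the scan-bot]
14. Guard goes back to cell block A alone.  [cell block A: the grip-bot, the weld-bot | cell block B: the cut-bot, the drill-bot, the haul-bot, the lift-bot, the paint-bot, the scan-bot]
15. Guard goes to cell block B with the weld-bot.  [cell block A: the grip-bot | cell block B: the cut-bot, the drill-bot, the haul-bot, the lift-bot, the paint-bot, the scan-bot, the weld-bot]
16. Guard goes back to cell block A alone.  [cell block A: the grip-bot | cell block B: the cut-bot, the drill-bot, the haul-bot, the lift-bot, the paint-bot, the scan-bot, the weld-bot]
17. Guard goes to cell block B with the grip-bot.  [cell block A: — | cell block B: the cut-bot, the drill-bot, the grip-bot, the haul-bot, the lift-bot, the paint-bot, the scan-bot, the weld-bot]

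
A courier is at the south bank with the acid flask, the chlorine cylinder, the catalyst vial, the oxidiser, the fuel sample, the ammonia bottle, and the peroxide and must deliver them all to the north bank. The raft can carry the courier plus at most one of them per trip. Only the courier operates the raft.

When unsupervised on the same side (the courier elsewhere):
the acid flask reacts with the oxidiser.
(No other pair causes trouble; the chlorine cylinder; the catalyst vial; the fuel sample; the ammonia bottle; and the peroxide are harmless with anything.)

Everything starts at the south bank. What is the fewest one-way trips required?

13

Counting alone: the courier can take at most 1 across per trip to the north bank, so moving all 7 needs at least 7 loaded trips out, with a return between consecutive ones — at least 13 crossings.
The plan below uses exactly 13 crossings, so it is optimal:
1. Courier goes to the north bank with the acid flask.
2. Courier goes back to the south bank alone.
3. Courier goes to the north bank with the chlorine cylinder.
4. Courier goes back to the south bank alone.
5. Courier goes to the north bank with the catalyst vial.
6. Courier goes back to the south bank alone.
7. Courier goes to the north bank with the fuel sample.
8. Courier goes back to the south bank alone.
9. Courier goes to the north bank with the ammonia bottle.
10. Courier goes back to the south bank alone.
11. Courier goes to the north bank with the peroxide.
12. Courier goes back to the south bank alone.
13. Courier goes to the north bank with the oxidiser.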